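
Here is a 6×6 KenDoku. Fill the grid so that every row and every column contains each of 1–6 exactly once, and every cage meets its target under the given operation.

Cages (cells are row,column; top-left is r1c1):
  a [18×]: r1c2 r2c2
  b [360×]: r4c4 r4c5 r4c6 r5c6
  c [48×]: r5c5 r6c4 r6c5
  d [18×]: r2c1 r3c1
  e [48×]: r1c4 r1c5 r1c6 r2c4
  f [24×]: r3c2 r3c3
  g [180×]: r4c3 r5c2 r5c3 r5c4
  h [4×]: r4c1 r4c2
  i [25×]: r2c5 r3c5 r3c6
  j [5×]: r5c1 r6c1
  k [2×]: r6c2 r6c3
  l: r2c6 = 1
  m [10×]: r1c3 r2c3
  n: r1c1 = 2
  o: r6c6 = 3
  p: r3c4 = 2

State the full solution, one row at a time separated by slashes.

2 6 5 1 3 4 / 6 3 2 4 5 1 / 3 4 6 2 1 5 / 4 1 3 5 6 2 / 1 5 4 3 2 6 / 5 2 1 6 4 3

Cage n is given, so r1c1 = 2.
2 is placed in row 1, so r1c3 = 5.
Column 3 already has 5, leaving r2c3 = 2.
Cage i has product 25, leaving r2c5 = 5.
L is a freebie, so r2c6 = 1.
Cage p is a single given cell, so r3c4 = 2.
Cage i needs product 25, which forces r3c5 = 1.
Cage i needs product 25, leaving r3c6 = 5.
Column 3 now contains 2; hence r6c3 = 1.
Cage o is given, leaving r6c6 = 3.
The 4 cells of cage e must have product 48, which forces r1c4 = 1.
Cage e needs product 48, so r1c5 = 3.
The 4 cells of cage e must have product 48, which forces r1c6 = 4.
The 4 cells of cage e must have product 48, leaving r2c4 = 4.
The 4 cells of cage b must have product 360, leaving r4c4 = 5.
Column 5 now contains 3, leaving r4c5 = 6.
Row 4 now contains 6; hence r4c6 = 2.
The two cells of cage j must have product 5, so r5c1 = 1.
Column 4 already has 5; hence r5c4 = 3.
Column 6 already has 4; hence r5c6 = 6.
1 is placed in row 6, so r6c1 = 5.
1 is placed in row 6, leaving r6c2 = 2.
Column 4 already has 4, so r6c4 = 6.
Row 6 already has 2, so r6c5 = 4.
Row 1 already has 3; hence r1c2 = 6.
Cage a needs two cells with product 18, so r2c2 = 3.
Column 2 now contains 6, so r3c2 = 4.
Row 3 already has 4; hence r3c3 = 6.
Column 1 already has 1, so r4c1 = 4.
Cage h needs two cells with product 4, which forces r4c2 = 1.
Row 4 now contains 6, so r4c3 = 3.
2 is placed in column 2; hence r5c2 = 5.
Row 5 now contains 6, which forces r5c3 = 4.
4 is placed in column 5, leaving r5c5 = 2.
Row 2 already has 3, so r2c1 = 6.
6 is placed in row 3, leaving r3c1 = 3.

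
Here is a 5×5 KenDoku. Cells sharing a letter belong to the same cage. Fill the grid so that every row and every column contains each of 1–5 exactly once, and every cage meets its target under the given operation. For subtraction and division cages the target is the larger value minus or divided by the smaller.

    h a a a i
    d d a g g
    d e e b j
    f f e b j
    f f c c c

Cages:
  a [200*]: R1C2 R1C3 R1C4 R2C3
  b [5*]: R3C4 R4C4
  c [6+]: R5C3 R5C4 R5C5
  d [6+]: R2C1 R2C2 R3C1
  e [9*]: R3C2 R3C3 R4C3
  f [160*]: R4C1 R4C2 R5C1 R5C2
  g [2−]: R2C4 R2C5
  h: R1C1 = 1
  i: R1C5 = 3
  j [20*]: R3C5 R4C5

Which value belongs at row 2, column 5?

Cage h is a single given cell, so R1C1 = 1.
Cage i is given, so R1C5 = 3.
The 4 cells of cage a must have product 200; hence R2C3 = 5.
Cage e needs product 9, so R3C2 = 3.
Cage e has product 9, so R3C3 = 1.
Row 3 already has 1, which forces R3C4 = 5.
5 is placed in row 3, leaving R3C5 = 4.
Cage e needs product 9, so R4C3 = 3.
5 is placed in column 4, leaving R4C4 = 1.
Column 5 already has 4, which forces R4C5 = 5.
Column 3 already has 3, which forces R5C3 = 2.
Row 5 now contains 2, so R5C4 = 3.
Row 5 now contains 2, which forces R5C5 = 1.
Cage a has product 200; hence R1C2 = 5.
Column 3 already has 2, so R1C3 = 4.
Cage a has product 200, which forces R1C4 = 2.
Cage d has sum 6; hence R2C1 = 3.
Cage d has sum 6, which forces R2C2 = 1.
The two cells of cage g must have difference 2; hence R2C4 = 4.
1 is placed in column 5, which forces R2C5 = 2.
3 is placed in row 3, leaving R3C1 = 2.
2 is placed in column 1, leaving R4C1 = 4.
Row 4 now contains 4; hence R4C2 = 2.
Column 1 now contains 4; hence R5C1 = 5.
Column 2 already has 5, leaving R5C2 = 4.
Filled in: 1 5 4 2 3 / 3 1 5 4 2 / 2 3 1 5 4 / 4 2 3 1 5 / 5 4 2 3 1.

2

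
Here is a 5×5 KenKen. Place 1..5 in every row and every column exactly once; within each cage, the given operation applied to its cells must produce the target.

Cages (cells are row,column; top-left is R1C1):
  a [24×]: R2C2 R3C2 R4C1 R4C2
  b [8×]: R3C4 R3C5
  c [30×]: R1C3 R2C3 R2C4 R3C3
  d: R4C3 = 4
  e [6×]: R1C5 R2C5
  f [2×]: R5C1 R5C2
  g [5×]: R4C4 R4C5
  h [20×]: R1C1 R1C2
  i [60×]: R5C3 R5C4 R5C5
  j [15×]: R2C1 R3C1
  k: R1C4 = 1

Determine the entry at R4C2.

3

K is a freebie, leaving R1C4 = 1.
D is a freebie, which forces R4C3 = 4.
Column 4 now contains 1, so R4C4 = 5.
Row 4 now contains 5; hence R4C5 = 1.
The only place for 4 in row 2 is R2C2.
Cage h's pair has product 20, which forces R1C1 = 4.
Column 2 already has 4; hence R1C2 = 5.
Column 2 already has 4, so R3C2 = 1.
Column 2 already has 1, so R5C2 = 2.
Cage c needs product 30, leaving R2C3 = 1.
Cage c needs product 30; hence R3C3 = 5.
The 4 cells of cage a must have product 24; hence R4C1 = 2.
2 is placed in column 2; hence R4C2 = 3.
Row 5 now contains 2, so R5C1 = 1.
Column 3 now contains 5; hence R5C3 = 3.
Row 5 already has 3, leaving R5C4 = 4.
Row 5 now contains 4, which forces R5C5 = 5.
Column 3 now contains 3, leaving R1C3 = 2.
Row 1 now contains 2; hence R1C5 = 3.
The two cells of cage j must have product 15, leaving R2C1 = 5.
Cage c needs product 30; hence R2C4 = 3.
3 is placed in column 5; hence R2C5 = 2.
Row 3 now contains 5, leaving R3C1 = 3.
Column 4 now contains 4, which forces R3C4 = 2.
Cage b needs two cells with product 8, leaving R3C5 = 4.
Completed grid: 4 5 2 1 3 / 5 4 1 3 2 / 3 1 5 2 4 / 2 3 4 5 1 / 1 2 3 4 5.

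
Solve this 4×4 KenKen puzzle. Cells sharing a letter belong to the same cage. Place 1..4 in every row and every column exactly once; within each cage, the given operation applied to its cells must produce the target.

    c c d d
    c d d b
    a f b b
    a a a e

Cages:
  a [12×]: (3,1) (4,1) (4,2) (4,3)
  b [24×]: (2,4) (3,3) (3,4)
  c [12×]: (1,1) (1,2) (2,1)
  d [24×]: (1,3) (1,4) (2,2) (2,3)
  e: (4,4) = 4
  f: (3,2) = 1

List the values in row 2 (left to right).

1 4 3 2

F is a freebie, which forces (3,2) = 1.
Cage e is given, leaving (4,4) = 4.
Row 3 already has 1; hence (3,1) = 2.
Cage b has product 24, which forces (3,3) = 4.
Row 3 already has 2, leaving (3,4) = 3.
Cage d needs product 24; hence (2,2) = 4.
Column 4 now contains 3, which forces (2,4) = 2.
Cage c needs product 12; hence (1,1) = 4.
4 is placed in column 2; hence (1,2) = 3.
Cage d needs product 24, so (1,3) = 2.
Column 4 now contains 2, leaving (1,4) = 1.
Cage c has product 12, so (2,1) = 1.
Cage d has product 24, which forces (2,3) = 3.
Column 1 already has 1; hence (4,1) = 3.
Column 2 already has 3; hence (4,2) = 2.
3 is placed in column 3; hence (4,3) = 1.
Completed grid: 4 3 2 1 / 1 4 3 2 / 2 1 4 3 / 3 2 1 4.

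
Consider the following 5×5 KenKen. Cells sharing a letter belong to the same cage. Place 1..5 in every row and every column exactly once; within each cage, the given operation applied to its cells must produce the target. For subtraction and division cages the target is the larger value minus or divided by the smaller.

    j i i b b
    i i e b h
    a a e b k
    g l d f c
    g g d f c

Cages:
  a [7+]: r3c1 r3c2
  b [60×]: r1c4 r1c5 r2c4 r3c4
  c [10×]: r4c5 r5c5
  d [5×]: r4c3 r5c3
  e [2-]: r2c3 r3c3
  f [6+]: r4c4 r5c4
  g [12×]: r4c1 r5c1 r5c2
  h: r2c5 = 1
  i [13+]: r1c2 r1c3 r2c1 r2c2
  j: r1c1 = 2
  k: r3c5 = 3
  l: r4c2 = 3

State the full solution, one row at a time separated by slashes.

Cage j is a single given cell, so r1c1 = 2.
H is a freebie, which forces r2c5 = 1.
Cage k is given, so r3c5 = 3.
Cage l is given, so r4c2 = 3.
The two cells of cage a must have sum 7, so r3c1 = 5.
Cage a's pair has sum 7, leaving r3c2 = 2.
Cage g has product 12, so r5c1 = 3.
Cage i has sum 13, which forces r1c2 = 1.
Cage i has sum 13, so r1c3 = 3.
Column 1 now contains 3, which forces r2c1 = 4.
Cage i has sum 13; hence r2c2 = 5.
Column 3 now contains 3, so r2c3 = 2.
Row 2 already has 5; hence r2c4 = 3.
4 is placed in column 1, leaving r4c1 = 1.
Row 4 already has 1, which forces r4c3 = 5.
5 is placed in row 4, so r4c5 = 2.
Column 2 now contains 1, leaving r5c2 = 4.
5 is placed in column 3, so r5c3 = 1.
2 is placed in column 5, so r5c5 = 5.
Cage b has product 60, so r1c4 = 5.
Column 5 now contains 5, leaving r1c5 = 4.
1 is placed in column 3, which forces r3c3 = 4.
Cage b needs product 60, which forces r3c4 = 1.
Row 4 now contains 2, which forces r4c4 = 4.
Row 5 already has 5; hence r5c4 = 2.

2 1 3 5 4 / 4 5 2 3 1 / 5 2 4 1 3 / 1 3 5 4 2 / 3 4 1 2 5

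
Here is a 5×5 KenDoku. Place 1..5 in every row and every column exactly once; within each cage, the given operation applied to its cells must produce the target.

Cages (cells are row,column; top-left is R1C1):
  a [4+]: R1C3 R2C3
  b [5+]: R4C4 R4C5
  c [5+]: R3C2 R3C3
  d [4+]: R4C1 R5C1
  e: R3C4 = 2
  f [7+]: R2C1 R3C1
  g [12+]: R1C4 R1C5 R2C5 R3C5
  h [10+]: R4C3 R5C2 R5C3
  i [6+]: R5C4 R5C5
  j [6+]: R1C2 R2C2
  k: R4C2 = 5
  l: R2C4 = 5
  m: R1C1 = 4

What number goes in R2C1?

2

Cage m is given, which forces R1C1 = 4.
L is a freebie, which forces R2C4 = 5.
E is a freebie, so R3C4 = 2.
Cage k is given, leaving R4C2 = 5.
Cage j's pair has sum 6, which forces R1C2 = 2.
Cage f's pair has sum 7; hence R2C1 = 2.
The two cells of cage j must have sum 6, which forces R2C2 = 4.
The two cells of cage f must have sum 7; hence R3C1 = 5.
Column 2 already has 4, so R3C2 = 1.
Row 3 now contains 1, so R3C3 = 4.
Row 3 now contains 4, so R3C5 = 3.
Column 2 already has 1, which forces R5C2 = 3.
Cage g needs sum 12; hence R1C4 = 3.
Cage g has sum 12; hence R1C5 = 5.
Column 5 now contains 3, which forces R2C5 = 1.
Cage d's pair has sum 4, which forces R4C1 = 3.
Cage h has sum 10, so R4C3 = 2.
2 is placed in row 4, so R4C5 = 4.
Row 5 now contains 3, leaving R5C1 = 1.
The 3 cells of cage h must have sum 10, which forces R5C3 = 5.
Row 5 now contains 1, leaving R5C4 = 4.
Column 5 now contains 5; hence R5C5 = 2.
Row 1 already has 3, which forces R1C3 = 1.
Row 2 now contains 1, which forces R2C3 = 3.
Row 4 already has 4, leaving R4C4 = 1.
Completed grid: 4 2 1 3 5 / 2 4 3 5 1 / 5 1 4 2 3 / 3 5 2 1 4 / 1 3 5 4 2.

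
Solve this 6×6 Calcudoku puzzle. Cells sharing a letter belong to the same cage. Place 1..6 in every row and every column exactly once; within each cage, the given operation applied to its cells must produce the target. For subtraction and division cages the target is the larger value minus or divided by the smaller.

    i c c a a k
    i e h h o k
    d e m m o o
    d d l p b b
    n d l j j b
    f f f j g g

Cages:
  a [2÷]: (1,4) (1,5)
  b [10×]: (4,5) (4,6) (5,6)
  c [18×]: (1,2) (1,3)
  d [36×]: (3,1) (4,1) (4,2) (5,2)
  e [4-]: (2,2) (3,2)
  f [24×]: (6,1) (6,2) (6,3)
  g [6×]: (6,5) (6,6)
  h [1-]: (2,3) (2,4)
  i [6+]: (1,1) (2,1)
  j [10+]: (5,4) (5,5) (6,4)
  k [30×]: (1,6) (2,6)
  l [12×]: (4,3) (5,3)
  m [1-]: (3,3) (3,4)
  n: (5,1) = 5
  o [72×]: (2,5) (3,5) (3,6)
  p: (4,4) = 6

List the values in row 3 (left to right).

1 5 2 3 6 4

Cage p is a single given cell, leaving (4,4) = 6.
Cage n is a single given cell, which forces (5,1) = 5.
The only place for 5 in row 1 is (1,6).
Column 6 now contains 5; hence (2,6) = 6.
Cage b has product 10; hence (4,5) = 5.
Cage o needs product 72; hence (3,5) = 6.
The only place for 5 in row 6 is (6,4).
The only place for 6 in column 1 is (6,1).
The only place for 4 in column 6 is (3,6).
The 3 cells of cage o must have product 72, so (2,5) = 3.
Column 5 now contains 3, so (6,5) = 2.
Row 6 already has 2, which forces (6,6) = 3.
Cage a's pair has quotient 2, so (1,4) = 2.
Row 1 already has 2, leaving (1,1) = 4.
Row 1 already has 4, which forces (1,5) = 1.
Cage i's pair has sum 6, leaving (2,1) = 2.
2 is placed in row 2, leaving (2,3) = 5.
Cage m's pair has difference 1, which forces (3,3) = 2.
Column 5 now contains 1, leaving (5,5) = 4.
5 is placed in row 2, which forces (2,2) = 1.
Cage h's pair has difference 1, leaving (2,4) = 4.
Cage e's pair has difference 4, leaving (3,2) = 5.
Cage l's pair has product 12, leaving (4,3) = 4.
Cage l's pair has product 12, leaving (5,3) = 3.
Row 5 now contains 4, leaving (5,4) = 1.
Row 5 already has 1, leaving (5,6) = 2.
1 is placed in column 2, leaving (6,2) = 4.
4 is placed in column 3; hence (6,3) = 1.
Cage c needs two cells with product 18; hence (1,2) = 3.
Column 3 already has 3; hence (1,3) = 6.
Column 4 already has 1, which forces (3,4) = 3.
Row 4 now contains 4; hence (4,2) = 2.
2 is placed in column 6; hence (4,6) = 1.
Row 5 already has 3; hence (5,2) = 6.
3 is placed in row 3, which forces (3,1) = 1.
Row 4 now contains 1, which forces (4,1) = 3.
Filled in: 4 3 6 2 1 5 / 2 1 5 4 3 6 / 1 5 2 3 6 4 / 3 2 4 6 5 1 / 5 6 3 1 4 2 / 6 4 1 5 2 3.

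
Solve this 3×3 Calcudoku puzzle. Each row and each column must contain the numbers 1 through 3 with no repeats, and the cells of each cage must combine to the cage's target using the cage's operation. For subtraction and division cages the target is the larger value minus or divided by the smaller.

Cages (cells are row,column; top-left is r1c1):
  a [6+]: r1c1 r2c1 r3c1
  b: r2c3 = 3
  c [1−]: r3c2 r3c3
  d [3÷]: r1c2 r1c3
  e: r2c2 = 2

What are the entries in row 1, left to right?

Cage e is given, so r2c2 = 2.
B is a freebie, leaving r2c3 = 3.
The two cells of cage d must have quotient 3, which forces r1c2 = 3.
Column 3 already has 3, leaving r1c3 = 1.
3 is placed in row 2, leaving r2c1 = 1.
3 is placed in column 2, which forces r3c2 = 1.
Cage c needs two cells with difference 1, so r3c3 = 2.
3 is placed in row 1, leaving r1c1 = 2.
Row 3 already has 2, which forces r3c1 = 3.
Completed grid: 2 3 1 / 1 2 3 / 3 1 2.

2 3 1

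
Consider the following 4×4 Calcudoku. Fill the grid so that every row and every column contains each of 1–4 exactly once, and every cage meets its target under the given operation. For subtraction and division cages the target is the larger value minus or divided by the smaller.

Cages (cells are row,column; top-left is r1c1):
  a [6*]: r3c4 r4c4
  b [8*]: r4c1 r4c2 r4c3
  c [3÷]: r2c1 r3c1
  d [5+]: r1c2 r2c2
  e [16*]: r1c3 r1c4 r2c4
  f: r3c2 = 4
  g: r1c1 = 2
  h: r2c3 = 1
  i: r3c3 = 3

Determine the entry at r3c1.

Cage g is given, which forces r1c1 = 2.
2 is placed in row 1; hence r1c3 = 4.
Row 1 now contains 4, leaving r1c4 = 1.
Cage h is given, so r2c3 = 1.
Cage f is a single given cell, leaving r3c2 = 4.
Cage i is given, which forces r3c3 = 3.
Row 3 now contains 3, leaving r3c4 = 2.
Column 3 now contains 1, leaving r4c3 = 2.
Column 4 now contains 2; hence r4c4 = 3.
Row 1 now contains 1, leaving r1c2 = 3.
Row 2 already has 1, leaving r2c1 = 3.
Cage d's pair has sum 5, which forces r2c2 = 2.
Column 4 now contains 2, which forces r2c4 = 4.
Row 3 now contains 3, which forces r3c1 = 1.
Cage b needs product 8; hence r4c1 = 4.
Row 4 now contains 2, which forces r4c2 = 1.
The full grid is 2 3 4 1 / 3 2 1 4 / 1 4 3 2 / 4 1 2 3.

1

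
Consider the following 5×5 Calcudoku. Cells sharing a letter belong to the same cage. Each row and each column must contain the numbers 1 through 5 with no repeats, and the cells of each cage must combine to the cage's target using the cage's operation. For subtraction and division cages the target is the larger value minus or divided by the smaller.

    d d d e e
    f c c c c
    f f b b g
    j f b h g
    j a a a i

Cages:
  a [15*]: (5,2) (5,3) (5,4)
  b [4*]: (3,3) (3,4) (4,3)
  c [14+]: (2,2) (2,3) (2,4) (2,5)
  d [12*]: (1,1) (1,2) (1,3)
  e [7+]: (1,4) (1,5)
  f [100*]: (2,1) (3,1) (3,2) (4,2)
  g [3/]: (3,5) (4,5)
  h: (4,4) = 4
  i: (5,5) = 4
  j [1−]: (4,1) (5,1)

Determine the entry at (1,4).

H is a freebie, so (4,4) = 4.
Cage i is a single given cell, leaving (5,5) = 4.
In row 2, 1 can only go at (2,1), so (2,1) = 1.
Cage f has product 100, leaving (3,1) = 5.
Cage f has product 100; hence (3,2) = 4.
4 is placed in row 3, leaving (3,3) = 1.
1 is placed in row 3; hence (3,4) = 2.
1 is placed in row 3, which forces (3,5) = 3.
Cage f has product 100, leaving (4,2) = 5.
Column 3 now contains 1, leaving (4,3) = 2.
Column 5 already has 3, so (4,5) = 1.
The 3 cells of cage d must have product 12, leaving (1,2) = 1.
Column 4 already has 2, so (1,4) = 5.
Cage e needs two cells with sum 7, so (1,5) = 2.
The 4 cells of cage c must have sum 14, so (2,3) = 4.
Column 4 now contains 5, leaving (2,4) = 3.
Column 5 already has 2, which forces (2,5) = 5.
2 is placed in row 4, so (4,1) = 3.
Cage j's pair has difference 1, leaving (5,1) = 2.
Column 2 already has 1, so (5,2) = 3.
3 is placed in row 5; hence (5,3) = 5.
Column 4 now contains 3, which forces (5,4) = 1.
Column 1 already has 3, leaving (1,1) = 4.
4 is placed in column 3, leaving (1,3) = 3.
Row 2 now contains 3, leaving (2,2) = 2.
Completed grid: 4 1 3 5 2 / 1 2 4 3 5 / 5 4 1 2 3 / 3 5 2 4 1 / 2 3 5 1 4.

5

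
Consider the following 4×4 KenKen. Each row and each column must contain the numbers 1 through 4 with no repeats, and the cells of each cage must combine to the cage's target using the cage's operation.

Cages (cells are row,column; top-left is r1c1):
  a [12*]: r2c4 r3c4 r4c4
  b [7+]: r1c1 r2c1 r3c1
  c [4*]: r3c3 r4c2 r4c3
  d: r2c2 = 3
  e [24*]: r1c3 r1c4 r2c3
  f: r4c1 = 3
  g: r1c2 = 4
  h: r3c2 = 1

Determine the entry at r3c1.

Cage g is given, leaving r1c2 = 4.
D is a freebie, leaving r2c2 = 3.
Cage h is given, leaving r3c2 = 1.
Row 3 already has 1, leaving r3c3 = 2.
Cage f is a single given cell, which forces r4c1 = 3.
Column 2 already has 1, which forces r4c2 = 2.
Column 3 now contains 2; hence r1c3 = 3.
Cage e has product 24, so r1c4 = 2.
Column 3 now contains 2, leaving r2c3 = 4.
Row 2 now contains 4, so r2c4 = 1.
2 is placed in row 3, so r3c1 = 4.
The 3 cells of cage a must have product 12, which forces r3c4 = 3.
The 3 cells of cage c must have product 4, so r4c3 = 1.
Column 4 already has 1; hence r4c4 = 4.
Row 1 now contains 2, leaving r1c1 = 1.
Row 2 already has 1, leaving r2c1 = 2.
Completed grid: 1 4 3 2 / 2 3 4 1 / 4 1 2 3 / 3 2 1 4.

4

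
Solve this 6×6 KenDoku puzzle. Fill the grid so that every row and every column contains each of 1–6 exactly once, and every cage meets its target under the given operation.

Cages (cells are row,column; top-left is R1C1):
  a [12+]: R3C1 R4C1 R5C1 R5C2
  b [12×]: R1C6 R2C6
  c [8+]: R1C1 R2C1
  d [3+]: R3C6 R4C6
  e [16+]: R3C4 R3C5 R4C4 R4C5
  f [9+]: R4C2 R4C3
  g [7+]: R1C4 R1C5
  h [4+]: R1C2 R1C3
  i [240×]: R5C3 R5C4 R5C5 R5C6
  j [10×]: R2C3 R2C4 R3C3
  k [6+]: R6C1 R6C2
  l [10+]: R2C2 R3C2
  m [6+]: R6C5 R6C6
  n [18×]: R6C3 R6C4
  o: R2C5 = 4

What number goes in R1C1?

Cage o is a single given cell, so R2C5 = 4.
Row 2 already has 4; hence R2C2 = 6.
Cage l's pair has sum 10, leaving R3C2 = 4.
Column 6 needs a 3, and only R2C6 is open for it.
Cage b needs two cells with product 12, so R1C6 = 4.
The only place for 2 in row 6 is R6C2.
Cage k needs two cells with sum 6, which forces R6C1 = 4.
The only place for 5 in column 2 is R4C2.
Cage f's pair has sum 9, leaving R4C3 = 4.
The 4 cells of cage i must have product 240; hence R5C4 = 4.
The only place for 6 in column 6 is R5C6.
In column 3, 6 can only go at R6C3, so R6C3 = 6.
6 is placed in row 6, leaving R6C4 = 3.
The only place for 3 in column 3 is R1C3.
Row 1 now contains 3; hence R1C1 = 6.
Row 1 now contains 3, which forces R1C2 = 1.
Cage c's pair has sum 8; hence R2C1 = 2.
Column 2 already has 1, leaving R5C2 = 3.
Cage j has product 10, leaving R3C3 = 2.
Row 3 now contains 2, which forces R3C6 = 1.
1 is placed in column 6, which forces R4C6 = 2.
Column 3 already has 2, leaving R5C3 = 5.
5 is placed in row 5, leaving R5C5 = 2.
1 is placed in column 6, so R6C6 = 5.
Cage g's pair has sum 7, leaving R1C4 = 2.
2 is placed in column 5, leaving R1C5 = 5.
Column 3 now contains 5, which forces R2C3 = 1.
Cage j needs product 10; hence R2C4 = 5.
Cage a needs sum 12, which forces R3C1 = 5.
Cage e has sum 16, leaving R3C4 = 6.
Cage e has sum 16; hence R3C5 = 3.
Cage a has sum 12, which forces R4C1 = 3.
The 4 cells of cage e must have sum 16, leaving R4C4 = 1.
Cage e needs sum 16, which forces R4C5 = 6.
5 is placed in row 5; hence R5C1 = 1.
5 is placed in row 6; hence R6C5 = 1.
Completed grid: 6 1 3 2 5 4 / 2 6 1 5 4 3 / 5 4 2 6 3 1 / 3 5 4 1 6 2 / 1 3 5 4 2 6 / 4 2 6 3 1 5.

6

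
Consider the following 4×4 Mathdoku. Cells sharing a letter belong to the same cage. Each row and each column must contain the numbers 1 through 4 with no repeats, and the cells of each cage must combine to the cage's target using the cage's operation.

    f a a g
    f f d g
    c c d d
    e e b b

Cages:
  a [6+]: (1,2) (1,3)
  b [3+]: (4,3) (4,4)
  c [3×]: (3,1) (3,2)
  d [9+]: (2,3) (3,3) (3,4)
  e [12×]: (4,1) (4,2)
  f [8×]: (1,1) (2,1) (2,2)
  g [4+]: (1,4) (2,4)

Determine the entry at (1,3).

In row 1, 3 can only go at (1,4), so (1,4) = 3.
Column 4 already has 3, so (2,4) = 1.
Column 4 now contains 1, which forces (4,4) = 2.
The 3 cells of cage f must have product 8, which forces (1,1) = 1.
Column 1 already has 1, so (3,1) = 3.
3 is placed in row 3, leaving (3,2) = 1.
Row 3 now contains 1, which forces (3,3) = 2.
Column 4 now contains 2, which forces (3,4) = 4.
3 is placed in column 1; hence (4,1) = 4.
Row 4 already has 4; hence (4,2) = 3.
Row 4 now contains 2, so (4,3) = 1.
Cage a's pair has sum 6; hence (1,2) = 2.
Column 3 already has 2; hence (1,3) = 4.
4 is placed in column 1, so (2,1) = 2.
Cage f needs product 8, which forces (2,2) = 4.
The 3 cells of cage d must have sum 9, so (2,3) = 3.
Filled in: 1 2 4 3 / 2 4 3 1 / 3 1 2 4 / 4 3 1 2.

4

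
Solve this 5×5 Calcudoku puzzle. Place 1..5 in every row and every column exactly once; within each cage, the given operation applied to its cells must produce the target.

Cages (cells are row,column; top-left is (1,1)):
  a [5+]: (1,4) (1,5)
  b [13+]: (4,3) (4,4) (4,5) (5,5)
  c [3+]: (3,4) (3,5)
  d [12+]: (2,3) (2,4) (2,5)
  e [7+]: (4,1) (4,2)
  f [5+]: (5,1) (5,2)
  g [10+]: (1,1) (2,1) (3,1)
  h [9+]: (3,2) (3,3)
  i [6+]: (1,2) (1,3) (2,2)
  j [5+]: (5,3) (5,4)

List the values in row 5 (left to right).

The only place for 5 in row 1 is (1,1).
In row 3, 3 can only go at (3,1), so (3,1) = 3.
Cage g has sum 10, which forces (2,1) = 2.
2 is placed in column 1, which forces (4,1) = 4.
Column 1 already has 4, leaving (5,1) = 1.
Cage e's pair has sum 7, leaving (4,2) = 3.
Cage f needs two cells with sum 5, leaving (5,2) = 4.
Cage i has sum 6, so (1,2) = 2.
Cage i has sum 6, so (1,3) = 3.
Column 2 now contains 3; hence (2,2) = 1.
Column 2 already has 4; hence (3,2) = 5.
Cage h needs two cells with sum 9, so (3,3) = 4.
3 is placed in column 3, which forces (5,3) = 2.
2 is placed in row 5, so (5,4) = 3.
The 4 cells of cage b must have sum 13, leaving (5,5) = 5.
Column 3 now contains 4; hence (2,3) = 5.
The 3 cells of cage d must have sum 12, leaving (2,4) = 4.
The 3 cells of cage d must have sum 12, which forces (2,5) = 3.
Column 3 now contains 5, leaving (4,3) = 1.
Row 4 now contains 1, so (4,5) = 2.
4 is placed in column 4; hence (1,4) = 1.
Cage a needs two cells with sum 5; hence (1,5) = 4.
The two cells of cage c must have sum 3; hence (3,4) = 2.
Column 5 already has 2, so (3,5) = 1.
Row 4 now contains 2, which forces (4,4) = 5.
Completed grid: 5 2 3 1 4 / 2 1 5 4 3 / 3 5 4 2 1 / 4 3 1 5 2 / 1 4 2 3 5.

1 4 2 3 5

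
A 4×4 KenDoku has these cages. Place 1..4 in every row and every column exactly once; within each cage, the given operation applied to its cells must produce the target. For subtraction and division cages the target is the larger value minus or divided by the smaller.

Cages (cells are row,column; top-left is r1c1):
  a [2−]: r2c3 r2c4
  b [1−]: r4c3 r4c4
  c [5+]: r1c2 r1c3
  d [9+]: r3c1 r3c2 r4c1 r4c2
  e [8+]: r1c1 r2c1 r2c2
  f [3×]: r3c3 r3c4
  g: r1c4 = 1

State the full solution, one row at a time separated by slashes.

4 3 2 1 / 3 1 4 2 / 2 4 1 3 / 1 2 3 4

G is a freebie; hence r1c4 = 1.
1 is placed in column 4, which forces r3c4 = 3.
Row 3 now contains 3, leaving r3c3 = 1.
1 is placed in column 3, which forces r4c3 = 3.
The two cells of cage c must have sum 5, so r1c2 = 3.
Column 3 now contains 3; hence r1c3 = 2.
Column 3 already has 2, leaving r2c3 = 4.
Row 2 already has 4, which forces r2c4 = 2.
Column 4 already has 2, leaving r4c4 = 4.
2 is placed in row 1, so r1c1 = 4.
The 3 cells of cage e must have sum 8; hence r2c1 = 3.
2 is placed in row 2, leaving r2c2 = 1.
4 is placed in column 1; hence r3c1 = 2.
Row 3 now contains 2; hence r3c2 = 4.
Column 1 already has 2, which forces r4c1 = 1.
Column 2 now contains 1, so r4c2 = 2.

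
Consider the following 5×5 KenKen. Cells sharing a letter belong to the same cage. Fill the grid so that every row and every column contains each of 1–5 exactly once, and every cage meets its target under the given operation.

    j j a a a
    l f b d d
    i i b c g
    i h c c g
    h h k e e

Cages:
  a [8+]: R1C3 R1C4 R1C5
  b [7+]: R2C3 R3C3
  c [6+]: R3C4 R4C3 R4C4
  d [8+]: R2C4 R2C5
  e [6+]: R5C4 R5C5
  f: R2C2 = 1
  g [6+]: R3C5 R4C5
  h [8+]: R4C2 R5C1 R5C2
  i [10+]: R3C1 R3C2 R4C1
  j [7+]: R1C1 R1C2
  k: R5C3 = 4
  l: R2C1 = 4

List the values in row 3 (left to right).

1 4 5 3 2

Cage l is a single given cell, which forces R2C1 = 4.
F is a freebie, leaving R2C2 = 1.
Cage k is a single given cell, so R5C3 = 4.
In row 2, 2 can only go at R2C3, so R2C3 = 2.
Column 3 already has 2; hence R3C3 = 5.
Cage i needs sum 10, so R4C1 = 5.
The only place for 2 in row 5 is R5C2.
Cage h needs sum 8, leaving R4C2 = 3.
Row 4 already has 3, which forces R4C3 = 1.
Cage h needs sum 8, so R5C1 = 3.
3 is placed in column 1; hence R1C1 = 2.
The two cells of cage j must have sum 7, so R1C2 = 5.
1 is placed in column 3, so R1C3 = 3.
Cage i needs sum 10; hence R3C1 = 1.
3 is placed in column 2, so R3C2 = 4.
1 is placed in row 3, so R3C4 = 3.
Row 3 already has 4; hence R3C5 = 2.
Column 5 already has 2, leaving R4C5 = 4.
Cage a needs sum 8, leaving R1C4 = 4.
4 is placed in column 5, which forces R1C5 = 1.
Column 4 already has 3, so R2C4 = 5.
Cage d needs two cells with sum 8, so R2C5 = 3.
4 is placed in row 4, which forces R4C4 = 2.
Column 4 already has 5, leaving R5C4 = 1.
Column 5 now contains 1; hence R5C5 = 5.
Filled in: 2 5 3 4 1 / 4 1 2 5 3 / 1 4 5 3 2 / 5 3 1 2 4 / 3 2 4 1 5.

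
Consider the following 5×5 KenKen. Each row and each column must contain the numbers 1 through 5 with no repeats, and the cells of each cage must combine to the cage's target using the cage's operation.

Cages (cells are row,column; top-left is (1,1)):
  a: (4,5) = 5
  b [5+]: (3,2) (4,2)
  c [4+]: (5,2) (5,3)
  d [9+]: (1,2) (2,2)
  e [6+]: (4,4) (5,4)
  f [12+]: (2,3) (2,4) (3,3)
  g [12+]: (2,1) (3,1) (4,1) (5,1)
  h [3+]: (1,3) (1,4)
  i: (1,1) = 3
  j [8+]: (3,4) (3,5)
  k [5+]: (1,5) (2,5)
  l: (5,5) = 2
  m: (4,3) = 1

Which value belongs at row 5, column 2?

Cage i is a single given cell, leaving (1,1) = 3.
M is a freebie, leaving (4,3) = 1.
Cage a is given; hence (4,5) = 5.
Column 3 now contains 1, so (5,3) = 3.
L is a freebie, leaving (5,5) = 2.
Column 3 now contains 1, which forces (1,3) = 2.
Cage h's pair has sum 3, leaving (1,4) = 1.
1 is placed in row 1, which forces (1,5) = 4.
Column 5 now contains 4, leaving (2,5) = 1.
Cage j's pair has sum 8; hence (3,4) = 5.
Column 5 now contains 5, leaving (3,5) = 3.
Cage e needs two cells with sum 6, so (4,4) = 2.
3 is placed in row 5, leaving (5,2) = 1.
The two cells of cage e must have sum 6, leaving (5,4) = 4.
Row 1 already has 4; hence (1,2) = 5.
The 4 cells of cage g must have sum 12, leaving (2,1) = 2.
The two cells of cage d must have sum 9; hence (2,2) = 4.
Cage f has sum 12, leaving (2,3) = 5.
Column 4 already has 5, leaving (2,4) = 3.
The 4 cells of cage g must have sum 12, which forces (3,1) = 1.
Column 2 already has 1, leaving (3,2) = 2.
Row 3 already has 5; hence (3,3) = 4.
Row 4 already has 2, which forces (4,1) = 4.
The two cells of cage b must have sum 5, leaving (4,2) = 3.
Row 5 now contains 4, leaving (5,1) = 5.
Completed grid: 3 5 2 1 4 / 2 4 5 3 1 / 1 2 4 5 3 / 4 3 1 2 5 / 5 1 3 4 2.

1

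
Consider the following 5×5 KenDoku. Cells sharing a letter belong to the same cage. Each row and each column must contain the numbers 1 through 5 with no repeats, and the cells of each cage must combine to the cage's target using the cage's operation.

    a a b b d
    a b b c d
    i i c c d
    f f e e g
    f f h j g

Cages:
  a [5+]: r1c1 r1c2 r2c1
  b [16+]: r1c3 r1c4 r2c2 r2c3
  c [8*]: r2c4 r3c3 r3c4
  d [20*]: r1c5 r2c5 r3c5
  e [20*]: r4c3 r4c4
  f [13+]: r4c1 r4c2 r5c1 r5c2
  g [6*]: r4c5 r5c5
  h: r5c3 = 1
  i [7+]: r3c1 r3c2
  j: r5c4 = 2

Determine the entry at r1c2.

2

Cage h is a single given cell, leaving r5c3 = 1.
Cage j is a single given cell, so r5c4 = 2.
Row 5 now contains 2, so r5c5 = 3.
The 3 cells of cage c must have product 8, which forces r3c3 = 2.
3 is placed in column 5, leaving r4c5 = 2.
Row 1 needs a 2, and only r1c2 is open for it.
Cage a has sum 5, which forces r1c1 = 1.
Cage a needs sum 5, so r2c1 = 2.
1 is placed in column 1, which forces r4c1 = 3.
Row 4 already has 3, leaving r4c2 = 1.
Column 1 already has 3, leaving r3c1 = 4.
Cage i's pair has sum 7, so r3c2 = 3.
Row 3 already has 4, which forces r3c4 = 1.
Row 3 now contains 1, leaving r3c5 = 5.
Column 1 already has 4, leaving r5c1 = 5.
5 is placed in row 5, so r5c2 = 4.
Column 5 already has 5, so r1c5 = 4.
Column 2 already has 4, leaving r2c2 = 5.
Column 4 already has 1, leaving r2c4 = 4.
Cage d needs product 20, which forces r2c5 = 1.
Column 4 already has 4, so r4c4 = 5.
The 4 cells of cage b must have sum 16; hence r1c3 = 5.
Row 1 already has 4, so r1c4 = 3.
Row 2 already has 4, which forces r2c3 = 3.
5 is placed in row 4; hence r4c3 = 4.
Completed grid: 1 2 5 3 4 / 2 5 3 4 1 / 4 3 2 1 5 / 3 1 4 5 2 / 5 4 1 2 3.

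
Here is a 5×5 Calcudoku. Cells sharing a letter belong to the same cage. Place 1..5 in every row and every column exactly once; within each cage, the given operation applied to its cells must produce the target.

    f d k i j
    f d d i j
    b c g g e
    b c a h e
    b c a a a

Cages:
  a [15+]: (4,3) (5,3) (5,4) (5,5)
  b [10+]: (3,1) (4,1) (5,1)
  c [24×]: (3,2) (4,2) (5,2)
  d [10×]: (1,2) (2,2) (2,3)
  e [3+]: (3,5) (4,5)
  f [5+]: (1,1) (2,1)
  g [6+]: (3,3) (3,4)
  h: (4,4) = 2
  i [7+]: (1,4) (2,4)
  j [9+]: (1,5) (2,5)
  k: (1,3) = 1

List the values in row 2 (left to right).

3 1 2 4 5

Cage k is given, leaving (1,3) = 1.
Cage h is given; hence (4,4) = 2.
2 is placed in row 4, which forces (4,5) = 1.
Cage d has product 10, leaving (2,2) = 1.
1 is placed in column 5, so (3,5) = 2.
Row 3 already has 2, which forces (3,3) = 5.
Cage g's pair has sum 6, leaving (3,4) = 1.
The 3 cells of cage c must have product 24, leaving (5,2) = 2.
2 is placed in row 5, which forces (5,3) = 4.
Column 2 already has 2, which forces (1,2) = 5.
Row 1 now contains 5, so (1,5) = 4.
Column 3 already has 5, which forces (2,3) = 2.
Column 5 already has 4, which forces (2,5) = 5.
Cage b needs sum 10, which forces (3,1) = 4.
4 is placed in row 3; hence (3,2) = 3.
Cage b has sum 10; hence (4,1) = 5.
Column 2 already has 3; hence (4,2) = 4.
Column 3 now contains 4, leaving (4,3) = 3.
The 3 cells of cage b must have sum 10, which forces (5,1) = 1.
Column 5 now contains 5, leaving (5,5) = 3.
Cage f needs two cells with sum 5; hence (1,1) = 2.
Row 1 already has 4, leaving (1,4) = 3.
Row 2 already has 2, which forces (2,1) = 3.
Cage i's pair has sum 7, leaving (2,4) = 4.
Row 5 already has 3; hence (5,4) = 5.
The full grid is 2 5 1 3 4 / 3 1 2 4 5 / 4 3 5 1 2 / 5 4 3 2 1 / 1 2 4 5 3.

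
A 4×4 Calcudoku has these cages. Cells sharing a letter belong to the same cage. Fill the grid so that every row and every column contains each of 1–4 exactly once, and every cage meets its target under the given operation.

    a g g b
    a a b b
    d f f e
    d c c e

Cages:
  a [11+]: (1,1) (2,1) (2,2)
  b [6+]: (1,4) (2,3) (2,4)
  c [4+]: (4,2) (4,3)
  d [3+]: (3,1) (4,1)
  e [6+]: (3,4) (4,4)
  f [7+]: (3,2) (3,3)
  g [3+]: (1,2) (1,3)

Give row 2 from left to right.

3 4 2 1

The 3 cells of cage a must have sum 11, so (1,1) = 4.
Cage a needs sum 11, leaving (2,1) = 3.
The 3 cells of cage a must have sum 11, so (2,2) = 4.
Column 2 already has 4, which forces (3,2) = 3.
Row 3 now contains 3, which forces (3,3) = 4.
Row 3 already has 4; hence (3,4) = 2.
3 is placed in column 2, leaving (4,2) = 1.
1 is placed in row 4, which forces (4,3) = 3.
Column 4 now contains 2, so (4,4) = 4.
1 is placed in column 2, leaving (1,2) = 2.
Cage g needs two cells with sum 3, which forces (1,3) = 1.
Cage b needs sum 6, which forces (1,4) = 3.
Cage b has sum 6, so (2,3) = 2.
Column 4 now contains 2, so (2,4) = 1.
Row 3 now contains 2, leaving (3,1) = 1.
1 is placed in row 4, which forces (4,1) = 2.
The full grid is 4 2 1 3 / 3 4 2 1 / 1 3 4 2 / 2 1 3 4.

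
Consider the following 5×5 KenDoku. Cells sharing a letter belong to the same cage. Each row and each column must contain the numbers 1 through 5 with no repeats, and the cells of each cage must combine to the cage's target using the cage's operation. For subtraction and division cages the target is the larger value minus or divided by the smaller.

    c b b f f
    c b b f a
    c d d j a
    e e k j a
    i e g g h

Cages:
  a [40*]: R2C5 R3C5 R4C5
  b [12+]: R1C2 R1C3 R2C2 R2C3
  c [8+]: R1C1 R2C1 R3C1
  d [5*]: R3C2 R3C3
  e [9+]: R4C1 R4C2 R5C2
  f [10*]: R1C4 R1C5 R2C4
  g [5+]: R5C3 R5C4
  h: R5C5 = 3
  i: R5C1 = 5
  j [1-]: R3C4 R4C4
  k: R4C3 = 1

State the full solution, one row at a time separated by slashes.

Cage k is given, leaving R4C3 = 1.
I is a freebie, leaving R5C1 = 5.
Cage h is given, leaving R5C5 = 3.
Cage d's pair has product 5, leaving R3C2 = 1.
1 is placed in column 3, leaving R3C3 = 5.
Cage g needs two cells with sum 5, leaving R5C3 = 4.
Cage g's pair has sum 5; hence R5C4 = 1.
Cage f needs product 10, which forces R1C5 = 1.
4 is placed in row 5, leaving R5C2 = 2.
The 3 cells of cage c must have sum 8, which forces R2C1 = 1.
The only place for 5 in row 1 is R1C4.
Column 4 already has 5; hence R2C4 = 2.
Cage b needs sum 12, which forces R1C2 = 3.
Cage b has sum 12, which forces R1C3 = 2.
The 4 cells of cage b must have sum 12, leaving R2C2 = 4.
Row 2 now contains 2, which forces R2C3 = 3.
Row 2 now contains 4; hence R2C5 = 5.
4 is placed in column 2, which forces R4C2 = 5.
3 is placed in row 1, so R1C1 = 4.
Cage c has sum 8, so R3C1 = 3.
Row 3 now contains 3, which forces R3C4 = 4.
4 is placed in row 3, so R3C5 = 2.
The 3 cells of cage e must have sum 9, leaving R4C1 = 2.
4 is placed in column 4, leaving R4C4 = 3.
Column 5 now contains 2, which forces R4C5 = 4.

4 3 2 5 1 / 1 4 3 2 5 / 3 1 5 4 2 / 2 5 1 3 4 / 5 2 4 1 3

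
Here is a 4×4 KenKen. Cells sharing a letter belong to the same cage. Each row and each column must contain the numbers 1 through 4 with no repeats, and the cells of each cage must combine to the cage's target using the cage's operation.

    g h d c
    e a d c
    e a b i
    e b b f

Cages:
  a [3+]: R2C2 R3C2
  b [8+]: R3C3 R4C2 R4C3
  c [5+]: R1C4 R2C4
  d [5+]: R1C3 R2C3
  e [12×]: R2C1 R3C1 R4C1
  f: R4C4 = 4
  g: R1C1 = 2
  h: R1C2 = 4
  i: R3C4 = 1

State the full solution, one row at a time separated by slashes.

2 4 1 3 / 3 1 4 2 / 4 2 3 1 / 1 3 2 4

Cage g is given, so R1C1 = 2.
Cage h is a single given cell, leaving R1C2 = 4.
I is a freebie, so R3C4 = 1.
Cage f is given, so R4C4 = 4.
Column 4 now contains 1, so R1C4 = 3.
Cage a needs two cells with sum 3, so R2C2 = 1.
Cage c needs two cells with sum 5, leaving R2C4 = 2.
1 is placed in row 3, which forces R3C2 = 2.
1 is placed in column 2, leaving R4C2 = 3.
Row 1 already has 3, leaving R1C3 = 1.
2 is placed in row 2, leaving R2C3 = 4.
4 is placed in column 3, so R3C3 = 3.
Row 4 now contains 3, leaving R4C1 = 1.
1 is placed in column 3, so R4C3 = 2.
Row 2 now contains 4; hence R2C1 = 3.
Row 3 now contains 3, which forces R3C1 = 4.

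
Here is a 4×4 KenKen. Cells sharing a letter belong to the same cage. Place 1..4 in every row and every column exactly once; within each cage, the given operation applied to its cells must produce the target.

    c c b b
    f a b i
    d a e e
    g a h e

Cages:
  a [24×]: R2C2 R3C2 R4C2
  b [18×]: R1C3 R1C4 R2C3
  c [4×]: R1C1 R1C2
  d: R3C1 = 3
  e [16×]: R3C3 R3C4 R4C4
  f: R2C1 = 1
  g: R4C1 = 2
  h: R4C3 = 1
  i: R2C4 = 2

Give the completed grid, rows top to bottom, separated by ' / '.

The 3 cells of cage b must have product 18, so R1C3 = 2.
Cage b needs product 18, so R1C4 = 3.
Cage f is given, leaving R2C1 = 1.
Cage b needs product 18, which forces R2C3 = 3.
Cage i is given, leaving R2C4 = 2.
Cage d is a single given cell; hence R3C1 = 3.
Column 3 now contains 2, which forces R3C3 = 4.
Row 3 now contains 4, leaving R3C4 = 1.
G is a freebie, leaving R4C1 = 2.
Cage h is a single given cell; hence R4C3 = 1.
Column 4 already has 2, so R4C4 = 4.
Column 1 already has 1, leaving R1C1 = 4.
Cage c's pair has product 4; hence R1C2 = 1.
Row 2 now contains 2, leaving R2C2 = 4.
Row 3 now contains 4, which forces R3C2 = 2.
Row 4 already has 4, so R4C2 = 3.

4 1 2 3 / 1 4 3 2 / 3 2 4 1 / 2 3 1 4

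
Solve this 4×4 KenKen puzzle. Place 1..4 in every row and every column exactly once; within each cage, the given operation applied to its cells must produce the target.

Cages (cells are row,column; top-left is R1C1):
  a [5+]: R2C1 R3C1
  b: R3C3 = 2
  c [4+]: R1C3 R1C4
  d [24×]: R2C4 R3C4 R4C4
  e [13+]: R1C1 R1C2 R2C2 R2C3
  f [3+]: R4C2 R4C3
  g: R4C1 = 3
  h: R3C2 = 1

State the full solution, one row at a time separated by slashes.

2 4 3 1 / 1 3 4 2 / 4 1 2 3 / 3 2 1 4

Cage h is a single given cell, so R3C2 = 1.
Cage b is given, which forces R3C3 = 2.
G is a freebie; hence R4C1 = 3.
1 is placed in column 2; hence R4C2 = 2.
Column 3 already has 2, which forces R4C3 = 1.
Row 4 already has 2, leaving R4C4 = 4.
The 4 cells of cage e must have sum 13; hence R1C1 = 2.
The 4 cells of cage e must have sum 13, leaving R1C2 = 4.
Column 3 already has 1, so R1C3 = 3.
Cage c's pair has sum 4, leaving R1C4 = 1.
The two cells of cage a must have sum 5; hence R2C1 = 1.
Cage e has sum 13, leaving R2C2 = 3.
The 4 cells of cage e must have sum 13, so R2C3 = 4.
The 3 cells of cage d must have product 24; hence R2C4 = 2.
3 is placed in column 1, leaving R3C1 = 4.
Column 4 already has 4, which forces R3C4 = 3.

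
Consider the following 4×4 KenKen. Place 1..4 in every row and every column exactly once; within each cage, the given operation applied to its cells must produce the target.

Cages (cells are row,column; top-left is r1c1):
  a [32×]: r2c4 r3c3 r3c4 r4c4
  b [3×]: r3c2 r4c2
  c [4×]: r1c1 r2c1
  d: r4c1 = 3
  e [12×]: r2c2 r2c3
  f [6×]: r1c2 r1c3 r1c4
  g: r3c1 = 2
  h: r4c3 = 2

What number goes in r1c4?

3

Cage g is a single given cell, so r3c1 = 2.
Cage a has product 32; hence r3c3 = 4.
2 is placed in row 3; hence r3c4 = 1.
Cage d is a single given cell, so r4c1 = 3.
3 is placed in row 4; hence r4c2 = 1.
H is a freebie; hence r4c3 = 2.
2 is placed in row 4, which forces r4c4 = 4.
Cage f has product 6, so r1c3 = 1.
Cage e needs two cells with product 12, leaving r2c2 = 4.
Column 3 now contains 4, so r2c3 = 3.
4 is placed in column 4; hence r2c4 = 2.
Row 3 already has 1, which forces r3c2 = 3.
Row 1 already has 1; hence r1c1 = 4.
Column 2 now contains 3, so r1c2 = 2.
Column 4 already has 2; hence r1c4 = 3.
Row 2 now contains 4, so r2c1 = 1.
Completed grid: 4 2 1 3 / 1 4 3 2 / 2 3 4 1 / 3 1 2 4.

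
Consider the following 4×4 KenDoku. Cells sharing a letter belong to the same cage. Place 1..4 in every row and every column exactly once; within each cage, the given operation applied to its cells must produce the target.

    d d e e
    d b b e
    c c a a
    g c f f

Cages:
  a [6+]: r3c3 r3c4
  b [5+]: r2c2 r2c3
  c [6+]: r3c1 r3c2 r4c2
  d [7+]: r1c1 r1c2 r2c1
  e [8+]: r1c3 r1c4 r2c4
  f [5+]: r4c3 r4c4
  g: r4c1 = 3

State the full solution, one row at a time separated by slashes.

4 1 3 2 / 2 4 1 3 / 1 3 2 4 / 3 2 4 1

Cage g is a single given cell, which forces r4c1 = 3.
Row 3 needs a 1, and only r3c1 is open for it.
The 3 cells of cage d must have sum 7, so r1c2 = 1.
1 is placed in column 2, which forces r4c2 = 2.
Cage c has sum 6, leaving r3c2 = 3.
Column 2 already has 3, so r2c2 = 4.
Cage b's pair has sum 5; hence r2c3 = 1.
Column 3 now contains 1, leaving r4c3 = 4.
4 is placed in row 4, leaving r4c4 = 1.
Cage d needs sum 7, so r1c1 = 4.
Row 1 already has 4; hence r1c4 = 2.
Row 2 already has 4, so r2c1 = 2.
Column 4 already has 2, so r2c4 = 3.
Column 3 now contains 4, so r3c3 = 2.
Cage a needs two cells with sum 6, so r3c4 = 4.
Row 1 already has 2, leaving r1c3 = 3.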